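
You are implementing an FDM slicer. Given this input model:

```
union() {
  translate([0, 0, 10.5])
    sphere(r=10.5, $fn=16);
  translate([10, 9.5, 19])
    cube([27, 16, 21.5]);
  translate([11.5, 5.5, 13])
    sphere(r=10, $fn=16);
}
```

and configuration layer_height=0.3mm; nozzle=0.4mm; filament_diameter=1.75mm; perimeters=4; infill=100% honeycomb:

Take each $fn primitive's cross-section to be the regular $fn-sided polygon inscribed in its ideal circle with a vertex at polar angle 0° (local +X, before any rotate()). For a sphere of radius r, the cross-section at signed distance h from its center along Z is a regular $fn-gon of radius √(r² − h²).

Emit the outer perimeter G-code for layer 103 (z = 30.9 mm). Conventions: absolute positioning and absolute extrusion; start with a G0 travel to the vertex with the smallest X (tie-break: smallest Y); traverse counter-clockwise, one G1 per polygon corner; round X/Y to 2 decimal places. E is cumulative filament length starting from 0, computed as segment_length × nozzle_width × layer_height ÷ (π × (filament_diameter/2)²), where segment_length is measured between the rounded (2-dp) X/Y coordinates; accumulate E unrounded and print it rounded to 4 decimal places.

G0 X10.00 Y9.50 Z30.90
G1 X37.00 Y9.50 E1.3470
G1 X37.00 Y25.50 E2.1453
G1 X10.00 Y25.50 E3.4923
G1 X10.00 Y9.50 E4.2906

At z = 30.9 mm: the sphere does not reach this height (|z−center|=20.400 > r=10.5); the cube at (10, 9.5) (footprint 27×16) is included at this height; the sphere at (11.5, 5.5) is not intersected at this z (|z−center|=17.900 > r=10); Taking the union: only the 27×16 cube at (10, 9.5) is present, so the union is just that shape — 1 connected region. The outline is a single polygon with 4 vertices. Extrusion per mm of travel: 0.4 × 0.3 / (π × 0.875²) = 0.049890. Accumulating E over each segment gives final E = 4.2906.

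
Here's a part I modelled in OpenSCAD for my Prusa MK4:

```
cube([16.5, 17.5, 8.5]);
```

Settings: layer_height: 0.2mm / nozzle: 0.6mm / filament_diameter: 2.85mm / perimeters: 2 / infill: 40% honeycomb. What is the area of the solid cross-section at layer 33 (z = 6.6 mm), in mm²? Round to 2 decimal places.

288.75 mm²

At z = 6.6 mm: the 16.5×17.5 cube contributes its full rectangle (area 288.75 mm²). Overall, the cross-section is a single solid region. Net area = 288.75 mm².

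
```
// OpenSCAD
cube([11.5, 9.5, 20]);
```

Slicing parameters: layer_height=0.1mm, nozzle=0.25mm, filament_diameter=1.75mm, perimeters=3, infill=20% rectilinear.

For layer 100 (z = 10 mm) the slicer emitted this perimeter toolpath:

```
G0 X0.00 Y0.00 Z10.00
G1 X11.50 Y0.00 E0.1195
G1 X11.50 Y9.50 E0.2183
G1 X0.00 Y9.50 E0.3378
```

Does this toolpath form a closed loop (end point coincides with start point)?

no

Start point (G0): (0.00, 0.00). End point (last G1): the path does not return to the start — open.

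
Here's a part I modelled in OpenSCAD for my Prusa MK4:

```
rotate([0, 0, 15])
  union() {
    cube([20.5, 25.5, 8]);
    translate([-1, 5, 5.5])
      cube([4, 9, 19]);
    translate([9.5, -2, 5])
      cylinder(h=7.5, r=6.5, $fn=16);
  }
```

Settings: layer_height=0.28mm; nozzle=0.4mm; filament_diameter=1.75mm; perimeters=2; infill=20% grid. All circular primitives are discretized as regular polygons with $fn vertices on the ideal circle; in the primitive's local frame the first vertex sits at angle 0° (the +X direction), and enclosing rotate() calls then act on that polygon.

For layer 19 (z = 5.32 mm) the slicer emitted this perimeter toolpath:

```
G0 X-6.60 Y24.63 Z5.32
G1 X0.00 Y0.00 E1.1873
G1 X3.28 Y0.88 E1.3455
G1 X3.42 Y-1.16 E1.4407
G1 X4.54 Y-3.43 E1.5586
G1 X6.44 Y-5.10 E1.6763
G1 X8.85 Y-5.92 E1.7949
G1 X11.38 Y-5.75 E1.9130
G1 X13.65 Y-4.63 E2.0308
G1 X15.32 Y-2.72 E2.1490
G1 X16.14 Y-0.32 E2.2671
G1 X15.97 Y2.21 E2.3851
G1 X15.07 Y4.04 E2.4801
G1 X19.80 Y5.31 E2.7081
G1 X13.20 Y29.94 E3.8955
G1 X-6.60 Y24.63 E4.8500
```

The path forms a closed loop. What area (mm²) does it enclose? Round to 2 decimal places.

612.61 mm²

Apply the shoelace formula to the sequence of (X, Y) vertices; enclosed area = 612.61 mm².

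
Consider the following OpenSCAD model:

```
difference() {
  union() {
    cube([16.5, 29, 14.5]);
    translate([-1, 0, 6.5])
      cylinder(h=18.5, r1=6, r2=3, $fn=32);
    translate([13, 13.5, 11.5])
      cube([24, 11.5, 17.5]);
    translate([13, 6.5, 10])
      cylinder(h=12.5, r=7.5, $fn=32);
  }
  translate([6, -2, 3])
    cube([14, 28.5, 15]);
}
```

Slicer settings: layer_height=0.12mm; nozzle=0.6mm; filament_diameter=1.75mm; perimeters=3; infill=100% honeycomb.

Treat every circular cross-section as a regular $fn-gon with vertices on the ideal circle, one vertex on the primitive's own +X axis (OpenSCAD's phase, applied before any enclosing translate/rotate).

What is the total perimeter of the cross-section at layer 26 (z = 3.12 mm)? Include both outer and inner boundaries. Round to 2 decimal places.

91.00 mm

At z = 3.12 mm: the 16.5×29 cube contributes its full rectangle (perimeter 91.00 mm); the cone at (-1, 0) is absent (z outside [6.5, 25]); the cube at (13, 13.5) is not intersected at this z (z outside [11.5, 29]); the cylinder at (13, 6.5) is absent (z outside [10, 22.5]); Combining (union): only the 16.5×29 cube is present, so the union is just that shape — boundary = 91.00 mm; the cube at (6, -2) is present — its section is the full 14×28.5 rectangle (perimeter 85.00 mm); After the difference (first − rest): starting from that combined region, the 14×28.5 cube at (6, -2) partially overlaps it — only the 278.25 mm² overlap (of its 399.00 mm²) is removed, clipping the outline — boundary = 91.00 mm. Overall, the cross-section is a single solid region. Total boundary length (outer) = 91.00 mm.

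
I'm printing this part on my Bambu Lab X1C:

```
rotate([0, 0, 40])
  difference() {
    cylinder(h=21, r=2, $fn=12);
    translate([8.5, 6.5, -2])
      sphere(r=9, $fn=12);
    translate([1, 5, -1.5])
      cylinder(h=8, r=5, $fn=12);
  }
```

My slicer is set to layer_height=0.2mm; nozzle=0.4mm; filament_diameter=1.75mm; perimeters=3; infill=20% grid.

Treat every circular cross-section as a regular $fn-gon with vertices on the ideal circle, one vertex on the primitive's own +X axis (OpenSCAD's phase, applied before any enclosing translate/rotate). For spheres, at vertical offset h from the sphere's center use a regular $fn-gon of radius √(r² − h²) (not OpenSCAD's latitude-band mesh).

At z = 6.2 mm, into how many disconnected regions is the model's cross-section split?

1

At z = 6.2 mm: the r=2 cylinder contributes a regular 12-gon of circumradius 2; the r=9 sphere at (8.5, 6.5) slices to a regular 12-gon of circumradius 3.709 (√(r²−h²) with h=8.2 from center); the r=5 cylinder at (1, 5) contributes a regular 12-gon of circumradius 5; Subtracting the remaining from the first: starting from the r=2 cylinder, the r=9 sphere at (8.5, 6.5) misses the remaining region (no effect); the r=5 cylinder at (1, 5) partially overlaps it — only the 4.72 mm² overlap (of its 75.00 mm²) is removed, clipping the outline — 1 connected region; (rotated 40° about Z; rotation is an isometry so areas/perimeters/island counts are preserved). The result has 1 disconnected region.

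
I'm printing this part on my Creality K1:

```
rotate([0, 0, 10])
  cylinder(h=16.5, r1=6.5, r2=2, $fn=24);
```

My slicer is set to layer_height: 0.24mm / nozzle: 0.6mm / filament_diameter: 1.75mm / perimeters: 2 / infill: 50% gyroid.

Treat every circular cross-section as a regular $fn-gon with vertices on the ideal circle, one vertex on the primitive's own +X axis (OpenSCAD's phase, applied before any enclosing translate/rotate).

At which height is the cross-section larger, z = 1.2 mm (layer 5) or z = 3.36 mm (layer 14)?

Layer 5 (z = 1.2): the cone contributes a regular 24-gon of circumradius 6.173 (interpolated between r1=6.5 and r2=2 at t=0.073) (area = (24/2)·6.173²·sin(360°/24) = 118.34 mm²); (whole slice rotated 10° about Z — lengths, areas and connectivity unchanged). So its area = 118.34 mm². Layer 14 (z = 3.36): the cone: at t=0.204 of its height the radius interpolates to r₁+(r₂−r₁)t = 5.584, giving a regular 24-gon of that circumradius (area = (24/2)·5.584²·sin(360°/24) = 96.83 mm²); (rotated 10° about Z; rotation is an isometry so areas/perimeters/island counts are preserved). So its area = 96.83 mm². Layer 5 is larger (118.34 vs 96.83 mm²).

layer 5 (z = 1.2 mm)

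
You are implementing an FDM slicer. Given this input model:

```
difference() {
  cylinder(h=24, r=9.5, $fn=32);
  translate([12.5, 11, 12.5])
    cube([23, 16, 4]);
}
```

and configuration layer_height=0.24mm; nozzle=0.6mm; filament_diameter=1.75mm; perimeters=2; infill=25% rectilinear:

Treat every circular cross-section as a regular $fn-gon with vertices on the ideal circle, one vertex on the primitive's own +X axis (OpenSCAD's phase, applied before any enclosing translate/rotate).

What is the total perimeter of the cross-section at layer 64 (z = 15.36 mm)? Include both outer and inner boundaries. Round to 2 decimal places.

59.59 mm

At z = 15.36 mm: the cylinder: section is a regular 32-gon, circumradius r=9.5 (perimeter = 2·32·9.500·sin(180°/32) = 59.59 mm); the cube at (12.5, 11) (footprint 23×16) is included at this height (perimeter 78.00 mm); Taking the first minus the rest: starting from the r=9.5 cylinder, the 23×16 cube at (12.5, 11) misses the remaining region (no effect) — boundary = 59.59 mm. Overall, the cross-section is a single solid region. Total boundary length (outer) = 59.59 mm.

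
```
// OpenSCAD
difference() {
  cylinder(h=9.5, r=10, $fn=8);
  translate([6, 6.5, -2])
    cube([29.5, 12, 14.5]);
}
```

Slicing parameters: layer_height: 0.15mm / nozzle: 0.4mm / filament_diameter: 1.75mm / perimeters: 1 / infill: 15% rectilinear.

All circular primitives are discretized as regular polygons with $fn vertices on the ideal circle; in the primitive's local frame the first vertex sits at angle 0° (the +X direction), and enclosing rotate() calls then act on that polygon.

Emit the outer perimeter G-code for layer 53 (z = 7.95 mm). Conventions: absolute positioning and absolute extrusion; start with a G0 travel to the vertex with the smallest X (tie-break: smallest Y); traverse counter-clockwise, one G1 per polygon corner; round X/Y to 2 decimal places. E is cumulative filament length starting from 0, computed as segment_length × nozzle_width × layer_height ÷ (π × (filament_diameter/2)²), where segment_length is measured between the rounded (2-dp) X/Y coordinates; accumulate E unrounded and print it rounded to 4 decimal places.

G0 X-10.00 Y0.00 Z7.95
G1 X-7.07 Y-7.07 E0.1909
G1 X0.00 Y-10.00 E0.3818
G1 X7.07 Y-7.07 E0.5727
G1 X10.00 Y0.00 E0.7636
G1 X7.31 Y6.50 E0.9391
G1 X6.00 Y6.50 E0.9718
G1 X6.00 Y7.51 E0.9970
G1 X0.00 Y10.00 E1.1590
G1 X-7.07 Y7.07 E1.3499
G1 X-10.00 Y0.00 E1.5408

At z = 7.95 mm: the r=10 cylinder contributes a regular 8-gon of circumradius 10; the cube at (6, 6.5) (footprint 29.5×12) is included at this height; After the difference (first − rest): starting from the r=10 cylinder, the 29.5×12 cube at (6, 6.5) partially overlaps it — only the 0.92 mm² overlap (of its 354.00 mm²) is removed, clipping the outline — 1 connected region. The outline is a single polygon with 10 vertices. Extrusion per mm of travel: 0.4 × 0.15 / (π × 0.875²) = 0.024945. Accumulating E over each segment gives final E = 1.5408.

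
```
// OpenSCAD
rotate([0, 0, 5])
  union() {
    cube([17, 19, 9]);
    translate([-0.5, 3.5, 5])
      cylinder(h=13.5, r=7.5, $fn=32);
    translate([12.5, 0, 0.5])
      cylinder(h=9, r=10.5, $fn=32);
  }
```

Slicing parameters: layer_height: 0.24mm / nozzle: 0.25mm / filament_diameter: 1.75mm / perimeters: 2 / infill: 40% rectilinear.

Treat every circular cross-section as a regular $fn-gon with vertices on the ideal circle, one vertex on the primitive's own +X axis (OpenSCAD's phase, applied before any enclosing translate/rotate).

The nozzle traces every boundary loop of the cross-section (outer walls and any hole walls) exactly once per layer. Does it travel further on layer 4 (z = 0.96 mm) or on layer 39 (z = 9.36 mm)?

Layer 4 (z = 0.96): the 17×19 cube contributes its full rectangle (perimeter 72.00 mm); the cylinder at (-0.5, 3.5) is absent (z outside [5, 18.5]); the r=10.5 cylinder at (12.5, 0) gives a regular 32-gon of circumradius 10.5 (constant along its height) (perimeter = 2·32·10.500·sin(180°/32) = 65.87 mm); Combining (union): the regions partially overlap (shared area 131.65 mm²), so the edge portions inside another operand are dropped and the merged outline is re-measured after clipping — boundary = 92.29 mm; (rotated 5° about Z; rotation is an isometry so areas/perimeters/island counts are preserved). So its perimeter = 92.29 mm. Layer 39 (z = 9.36): the cube is absent (z outside [0, 9]); the r=7.5 cylinder at (-0.5, 3.5) contributes a regular 32-gon of circumradius 7.5 (perimeter = 2·32·7.500·sin(180°/32) = 47.05 mm); the r=10.5 cylinder at (12.5, 0) gives a regular 32-gon of circumradius 10.5 (constant along its height) (perimeter = 2·32·10.500·sin(180°/32) = 65.87 mm); Taking the union: the regions partially overlap (shared area 35.69 mm²), so the edge portions inside another operand are dropped and the merged outline is re-measured after clipping — boundary = 87.42 mm; (rotated 5° about Z; rotation is an isometry so areas/perimeters/island counts are preserved). So its perimeter = 87.42 mm. Layer 4 is larger (92.29 vs 87.42 mm).

layer 4 (z = 0.96 mm)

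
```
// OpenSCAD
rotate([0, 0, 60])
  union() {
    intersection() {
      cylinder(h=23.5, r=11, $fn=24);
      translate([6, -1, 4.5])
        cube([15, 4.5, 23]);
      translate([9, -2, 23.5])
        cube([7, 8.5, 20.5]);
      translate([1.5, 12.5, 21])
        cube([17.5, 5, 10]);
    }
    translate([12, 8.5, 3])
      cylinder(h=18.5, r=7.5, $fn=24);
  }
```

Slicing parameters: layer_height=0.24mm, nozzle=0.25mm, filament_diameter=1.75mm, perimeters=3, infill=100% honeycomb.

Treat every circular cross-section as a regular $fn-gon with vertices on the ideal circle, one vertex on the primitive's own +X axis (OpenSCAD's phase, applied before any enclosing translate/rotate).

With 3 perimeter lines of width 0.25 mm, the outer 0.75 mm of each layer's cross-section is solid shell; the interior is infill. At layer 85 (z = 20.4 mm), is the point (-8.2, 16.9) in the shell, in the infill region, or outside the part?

shell

At z = 20.4 mm: the cylinder: section is a regular 24-gon, circumradius r=11; the cube at (6, -1) is present — its section is the full 15×4.5 rectangle; the cube at (9, -2) is not intersected at this z (z outside [23.5, 44]); the cube at (1.5, 12.5) does not reach this height (z outside [21, 31]); Keeping only the common overlap: at least one operand is absent at this height, so nothing remains; the r=7.5 cylinder at (12, 8.5) gives a regular 24-gon of circumradius 7.5 (constant along its height); Taking the union: only the r=7.5 cylinder at (12, 8.5) is present, so the union is just that shape — 1 connected region; (rotated 60° about Z; rotation is an isometry so areas/perimeters/island counts are preserved). Overall, the cross-section is a single solid region. Undo the 60° rotation: the query point maps to (10.536, 15.551) in the un-rotated model frame. The nearest boundary edge runs (12.00, 16.00)→(10.06, 15.74); distance from the point to it = 0.25 mm. The point is inside the cross-section, 0.25 mm from the nearest boundary — within the 0.75 mm shell band (3 × 0.25).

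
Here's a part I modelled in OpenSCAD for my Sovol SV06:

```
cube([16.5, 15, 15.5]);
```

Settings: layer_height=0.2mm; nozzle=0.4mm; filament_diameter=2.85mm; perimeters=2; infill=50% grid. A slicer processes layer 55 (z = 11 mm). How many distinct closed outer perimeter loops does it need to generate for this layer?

At z = 11 mm: the cube (footprint 16.5×15) is included at this height. The result has 1 disconnected region.

1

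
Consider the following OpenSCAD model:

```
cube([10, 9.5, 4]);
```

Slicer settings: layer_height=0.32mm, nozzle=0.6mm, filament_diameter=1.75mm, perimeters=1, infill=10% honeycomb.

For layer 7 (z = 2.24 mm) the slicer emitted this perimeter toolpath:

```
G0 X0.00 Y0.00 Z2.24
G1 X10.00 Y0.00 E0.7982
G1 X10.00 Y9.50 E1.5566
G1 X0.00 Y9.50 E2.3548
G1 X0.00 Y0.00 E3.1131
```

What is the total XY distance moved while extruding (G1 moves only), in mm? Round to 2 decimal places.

39.00 mm

Sum the Euclidean lengths of each G1 segment: total = 39.00 mm.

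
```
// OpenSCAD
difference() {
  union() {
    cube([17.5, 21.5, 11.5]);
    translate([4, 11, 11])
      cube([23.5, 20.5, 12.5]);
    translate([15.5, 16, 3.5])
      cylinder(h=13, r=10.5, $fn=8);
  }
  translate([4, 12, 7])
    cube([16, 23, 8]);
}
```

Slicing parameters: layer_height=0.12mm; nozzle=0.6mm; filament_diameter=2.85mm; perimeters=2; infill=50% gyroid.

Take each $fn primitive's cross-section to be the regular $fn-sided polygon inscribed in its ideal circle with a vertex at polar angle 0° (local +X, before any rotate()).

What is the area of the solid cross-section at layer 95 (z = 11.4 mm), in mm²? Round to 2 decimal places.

424.71 mm²

At z = 11.4 mm: the cube is present — its section is the full 17.5×21.5 rectangle (area 376.25 mm²); the cube at (4, 11) is present — its section is the full 23.5×20.5 rectangle (area 481.75 mm²); the cylinder at (15.5, 16): section is a regular 8-gon, circumradius r=10.5 (area = (8/2)·10.500²·sin(360°/8) = 311.83 mm²); Combining (union): the regions partially overlap — summed areas 1169.83 mm² minus the doubly-counted overlap 433.12 mm² gives 736.71 mm² — area = 736.71 mm²; the cube at (4, 12) (footprint 16×23) is included at this height (area 368.00 mm²); Taking the first minus the rest: starting from that combined region (736.71 mm²), the 16×23 cube at (4, 12) partially overlaps it — only the 312.00 mm² overlap (of its 368.00 mm²) is removed, clipping the outline — area = 424.71 mm². Overall, the cross-section is a single solid region. Net area = 424.71 mm².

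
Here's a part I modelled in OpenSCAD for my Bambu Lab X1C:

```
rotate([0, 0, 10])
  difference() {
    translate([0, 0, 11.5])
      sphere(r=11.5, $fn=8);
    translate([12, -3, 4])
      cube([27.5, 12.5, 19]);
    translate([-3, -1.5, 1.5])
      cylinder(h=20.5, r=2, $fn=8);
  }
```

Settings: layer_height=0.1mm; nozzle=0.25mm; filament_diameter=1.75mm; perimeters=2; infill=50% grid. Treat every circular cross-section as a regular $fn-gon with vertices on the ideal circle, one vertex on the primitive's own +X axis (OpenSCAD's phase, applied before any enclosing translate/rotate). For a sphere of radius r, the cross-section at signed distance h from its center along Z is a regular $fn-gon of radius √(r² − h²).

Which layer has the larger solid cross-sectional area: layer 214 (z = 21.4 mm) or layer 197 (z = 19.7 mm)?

Layer 214 (z = 21.4): the r=11.5 sphere contributes a regular 8-gon of circumradius √(11.5²−9.9²) = 5.851 (area = (8/2)·5.851²·sin(360°/8) = 96.85 mm²); the 27.5×12.5 cube at (12, -3) contributes its full rectangle (area 343.75 mm²); the r=2 cylinder at (-3, -1.5) gives a regular 8-gon of circumradius 2 (constant along its height) (area = (8/2)·2.000²·sin(360°/8) = 11.31 mm²); Subtracting the remaining from the first: starting from the r=11.5 sphere (96.85 mm²), the 27.5×12.5 cube at (12, -3) misses the remaining region (no effect); the r=2 cylinder at (-3, -1.5) lies wholly inside it (removes its full 11.31 mm² and its 12.25 mm outline becomes a hole wall) — area = 85.53 mm²; (whole slice rotated 10° about Z — lengths, areas and connectivity unchanged). So its area = 85.53 mm². Layer 197 (z = 19.7): the r=11.5 sphere slices to a regular 8-gon of circumradius 8.063 (√(r²−h²) with h=8.2 from center) (area = (8/2)·8.063²·sin(360°/8) = 183.88 mm²); the cube at (12, -3) (footprint 27.5×12.5) is included at this height (area 343.75 mm²); the r=2 cylinder at (-3, -1.5) gives a regular 8-gon of circumradius 2 (constant along its height) (area = (8/2)·2.000²·sin(360°/8) = 11.31 mm²); Subtracting the remaining from the first: starting from the r=11.5 sphere (183.88 mm²), the 27.5×12.5 cube at (12, -3) misses the remaining region (no effect); the r=2 cylinder at (-3, -1.5) lies wholly inside it (removes its full 11.31 mm² and its 12.25 mm outline becomes a hole wall) — area = 172.56 mm²; (rotated 10° about Z; rotation is an isometry so areas/perimeters/island counts are preserved). So its area = 172.56 mm². Layer 197 is larger (172.56 vs 85.53 mm²).

layer 197 (z = 19.7 mm)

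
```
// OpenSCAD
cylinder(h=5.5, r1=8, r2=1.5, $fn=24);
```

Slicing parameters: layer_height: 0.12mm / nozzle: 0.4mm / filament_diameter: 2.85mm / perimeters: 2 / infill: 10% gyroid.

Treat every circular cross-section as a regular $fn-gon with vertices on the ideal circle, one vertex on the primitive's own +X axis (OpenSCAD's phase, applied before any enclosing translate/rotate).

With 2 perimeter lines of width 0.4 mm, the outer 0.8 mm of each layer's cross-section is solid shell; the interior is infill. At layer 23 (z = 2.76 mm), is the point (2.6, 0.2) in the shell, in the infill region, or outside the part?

At z = 2.76 mm: the cone contributes a regular 24-gon of circumradius 4.738 (interpolated between r1=8 and r2=1.5 at t=0.502). Overall, the cross-section is a single solid region. The nearest boundary edge runs (4.74, 0.00)→(4.58, 1.23); distance from the point to it = 2.09 mm. The point is inside the cross-section and 2.09 mm from the nearest boundary — more than the 0.8 mm shell width (2 × 0.4), so it's in the infill interior.

infill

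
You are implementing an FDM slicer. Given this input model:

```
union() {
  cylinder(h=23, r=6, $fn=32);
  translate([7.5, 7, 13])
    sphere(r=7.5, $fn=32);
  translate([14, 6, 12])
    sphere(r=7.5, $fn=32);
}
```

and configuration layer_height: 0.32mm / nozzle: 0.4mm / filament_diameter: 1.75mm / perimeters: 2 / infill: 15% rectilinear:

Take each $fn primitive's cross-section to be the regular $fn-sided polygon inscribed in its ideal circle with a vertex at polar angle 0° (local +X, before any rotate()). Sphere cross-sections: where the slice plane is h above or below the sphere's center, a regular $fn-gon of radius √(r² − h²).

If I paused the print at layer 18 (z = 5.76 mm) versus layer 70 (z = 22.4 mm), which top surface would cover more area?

Layer 18 (z = 5.76): the r=6 cylinder gives a regular 32-gon of circumradius 6 (constant along its height) (area = (32/2)·6.000²·sin(360°/32) = 112.37 mm²); the r=7.5 sphere at (7.5, 7) contributes a regular 32-gon of circumradius √(7.5²−7.24²) = 1.958 (area = (32/2)·1.958²·sin(360°/32) = 11.96 mm²); the sphere at (14, 6): section is a regular 32-gon, circumradius = √(r²−h²) = √(7.5²−6.24²) = 4.161 (area = (32/2)·4.161²·sin(360°/32) = 54.04 mm²); Taking the union: the 3 present regions are separate (no shared area or edge), so areas and boundary lengths simply add and each stays a separate island — area = 178.37 mm². So its area = 178.37 mm². Layer 70 (z = 22.4): the cylinder: section is a regular 32-gon, circumradius r=6 (area = (32/2)·6.000²·sin(360°/32) = 112.37 mm²); the sphere at (7.5, 7) does not reach this height (|z−center|=9.400 > r=7.5); the sphere at (14, 6) is absent (|z−center|=10.400 > r=7.5); Taking the union: only the r=6 cylinder is present, so the union is just that shape — area = 112.37 mm². So its area = 112.37 mm². Layer 18 is larger (178.37 vs 112.37 mm²).

layer 18 (z = 5.76 mm)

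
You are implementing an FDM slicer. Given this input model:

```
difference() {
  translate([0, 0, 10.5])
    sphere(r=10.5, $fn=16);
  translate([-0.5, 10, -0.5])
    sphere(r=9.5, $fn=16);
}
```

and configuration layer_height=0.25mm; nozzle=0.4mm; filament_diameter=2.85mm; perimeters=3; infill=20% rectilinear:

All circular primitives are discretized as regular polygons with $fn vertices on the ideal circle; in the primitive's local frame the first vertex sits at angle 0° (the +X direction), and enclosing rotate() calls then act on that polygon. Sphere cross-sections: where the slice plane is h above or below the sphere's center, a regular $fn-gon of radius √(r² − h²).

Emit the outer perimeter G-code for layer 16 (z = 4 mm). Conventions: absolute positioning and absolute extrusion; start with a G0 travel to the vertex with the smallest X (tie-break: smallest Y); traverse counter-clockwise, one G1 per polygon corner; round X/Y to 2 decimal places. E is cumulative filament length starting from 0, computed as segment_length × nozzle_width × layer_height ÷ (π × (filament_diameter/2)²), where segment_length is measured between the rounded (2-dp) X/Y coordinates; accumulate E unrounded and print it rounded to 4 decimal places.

G0 X-8.25 Y0.00 Z4.00
G1 X-7.62 Y-3.16 E0.0505
G1 X-5.83 Y-5.83 E0.1009
G1 X-3.16 Y-7.62 E0.1513
G1 X0.00 Y-8.25 E0.2018
G1 X3.16 Y-7.62 E0.2523
G1 X5.83 Y-5.83 E0.3027
G1 X7.62 Y-3.16 E0.3531
G1 X8.25 Y0.00 E0.4036
G1 X7.62 Y3.16 E0.4541
G1 X6.21 Y5.27 E0.4939
G1 X5.42 Y4.08 E0.5163
G1 X2.70 Y2.27 E0.5675
G1 X-0.50 Y1.63 E0.6186
G1 X-3.70 Y2.27 E0.6698
G1 X-6.42 Y4.08 E0.7210
G1 X-6.71 Y4.52 E0.7293
G1 X-7.62 Y3.16 E0.7549
G1 X-8.25 Y0.00 E0.8054

At z = 4 mm: the sphere: section is a regular 16-gon, circumradius = √(r²−h²) = √(10.5²−6.5²) = 8.246; the r=9.5 sphere at (-0.5, 10) slices to a regular 16-gon of circumradius 8.367 (√(r²−h²) with h=4.5 from center); Taking the first minus the rest: starting from the r=10.5 sphere, the r=9.5 sphere at (-0.5, 10) partially overlaps it — only the 57.97 mm² overlap (of its 214.30 mm²) is removed, clipping the outline — 1 connected region. The outline is a single polygon with 18 vertices. Extrusion per mm of travel: 0.4 × 0.25 / (π × 1.425²) = 0.015675. Accumulating E over each segment gives final E = 0.8054.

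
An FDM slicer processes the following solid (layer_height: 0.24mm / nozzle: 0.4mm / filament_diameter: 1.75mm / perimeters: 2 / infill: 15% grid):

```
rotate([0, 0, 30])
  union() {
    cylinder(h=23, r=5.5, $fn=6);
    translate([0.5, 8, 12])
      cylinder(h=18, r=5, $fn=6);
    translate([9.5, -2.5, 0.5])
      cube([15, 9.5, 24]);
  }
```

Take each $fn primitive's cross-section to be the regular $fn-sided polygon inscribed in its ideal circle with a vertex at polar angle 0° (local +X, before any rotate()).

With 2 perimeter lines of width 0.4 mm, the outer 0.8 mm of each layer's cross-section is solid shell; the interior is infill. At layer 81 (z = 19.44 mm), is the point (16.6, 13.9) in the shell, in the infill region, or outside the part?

infill

At z = 19.44 mm: the r=5.5 cylinder contributes a regular 6-gon of circumradius 5.5; the cylinder at (0.5, 8): section is a regular 6-gon, circumradius r=5; the cube at (9.5, -2.5) (footprint 15×9.5) is included at this height; Combining (union): the regions partially overlap (shared area 5.82 mm²), so overlapping operands fuse into one piece — 2 connected regions; (whole slice rotated 30° about Z — lengths, areas and connectivity unchanged). Overall, the cross-section has 2 separate islands. Undo the 30° rotation: the query point maps to (21.326, 3.738) in the un-rotated model frame. The nearest boundary edge runs (24.50, 7.00)→(24.50, -2.50); distance from the point to it = 3.17 mm. (Shell/infill is judged within the island containing the point — the largest one.) The point is inside the cross-section and 3.17 mm from the nearest boundary — more than the 0.8 mm shell width (2 × 0.4), so it's in the infill interior.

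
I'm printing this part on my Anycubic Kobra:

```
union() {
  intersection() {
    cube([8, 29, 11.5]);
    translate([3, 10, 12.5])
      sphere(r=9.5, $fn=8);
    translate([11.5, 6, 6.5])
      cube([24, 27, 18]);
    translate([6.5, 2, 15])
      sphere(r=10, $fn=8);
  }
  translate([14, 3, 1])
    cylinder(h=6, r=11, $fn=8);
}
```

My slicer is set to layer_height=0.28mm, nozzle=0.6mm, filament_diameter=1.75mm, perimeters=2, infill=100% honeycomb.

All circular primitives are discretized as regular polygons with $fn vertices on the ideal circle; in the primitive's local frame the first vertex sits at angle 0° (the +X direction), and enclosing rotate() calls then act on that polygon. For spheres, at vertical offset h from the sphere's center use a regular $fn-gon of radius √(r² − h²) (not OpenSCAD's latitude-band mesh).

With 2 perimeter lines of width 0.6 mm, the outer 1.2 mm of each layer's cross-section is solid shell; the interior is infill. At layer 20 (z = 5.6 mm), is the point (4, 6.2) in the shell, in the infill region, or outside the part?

outside

At z = 5.6 mm: the cube is present — its section is the full 8×29 rectangle; the r=9.5 sphere at (3, 10) slices to a regular 8-gon of circumradius 6.530 (√(r²−h²) with h=6.9 from center); the cube at (11.5, 6) does not reach this height (z outside [6.5, 24.5]); the sphere at (6.5, 2): section is a regular 8-gon, circumradius = √(r²−h²) = √(10²−9.4²) = 3.412; Keeping only the common overlap: at least one operand is absent at this height, so nothing remains; the r=11 cylinder at (14, 3) contributes a regular 8-gon of circumradius 11; Taking the union: only the r=11 cylinder at (14, 3) is present, so the union is just that shape — 1 connected region. Overall, the cross-section is a single solid region. The nearest boundary edge runs (6.22, 10.78)→(3.00, 3.00); distance from the point to it = 0.30 mm. The point is not inside any of the regions above, so it lies outside the cross-section (0.30 mm from the nearest boundary).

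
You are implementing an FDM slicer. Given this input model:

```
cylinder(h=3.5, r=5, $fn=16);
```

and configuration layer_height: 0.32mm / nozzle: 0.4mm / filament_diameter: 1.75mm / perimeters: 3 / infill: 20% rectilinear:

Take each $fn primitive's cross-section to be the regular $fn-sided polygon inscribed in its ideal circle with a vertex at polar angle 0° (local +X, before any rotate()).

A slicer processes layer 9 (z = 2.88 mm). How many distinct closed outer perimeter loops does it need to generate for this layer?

1

At z = 2.88 mm: the r=5 cylinder gives a regular 16-gon of circumradius 5 (constant along its height). The result has 1 disconnected region.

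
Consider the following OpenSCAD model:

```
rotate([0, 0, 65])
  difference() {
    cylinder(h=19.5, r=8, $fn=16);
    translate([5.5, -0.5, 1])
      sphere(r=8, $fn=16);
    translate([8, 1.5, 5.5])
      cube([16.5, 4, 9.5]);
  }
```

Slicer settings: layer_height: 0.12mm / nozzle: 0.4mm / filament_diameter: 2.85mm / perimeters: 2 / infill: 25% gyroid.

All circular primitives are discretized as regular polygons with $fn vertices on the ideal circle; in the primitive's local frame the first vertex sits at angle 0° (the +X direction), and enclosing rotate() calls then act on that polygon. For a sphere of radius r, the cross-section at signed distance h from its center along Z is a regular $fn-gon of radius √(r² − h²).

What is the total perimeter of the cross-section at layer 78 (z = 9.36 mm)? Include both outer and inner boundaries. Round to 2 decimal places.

49.94 mm

At z = 9.36 mm: the r=8 cylinder gives a regular 16-gon of circumradius 8 (constant along its height) (perimeter = 2·16·8.000·sin(180°/16) = 49.94 mm); the sphere at (5.5, -0.5) does not reach this height (|z−center|=8.360 > r=8); the 16.5×4 cube at (8, 1.5) contributes its full rectangle (perimeter 41.00 mm); After the difference (first − rest): starting from the r=8 cylinder, the 16.5×4 cube at (8, 1.5) misses the remaining region (no effect) — boundary = 49.94 mm; (whole slice rotated 65° about Z — lengths, areas and connectivity unchanged). Overall, the cross-section is a single solid region. Total boundary length (outer) = 49.94 mm.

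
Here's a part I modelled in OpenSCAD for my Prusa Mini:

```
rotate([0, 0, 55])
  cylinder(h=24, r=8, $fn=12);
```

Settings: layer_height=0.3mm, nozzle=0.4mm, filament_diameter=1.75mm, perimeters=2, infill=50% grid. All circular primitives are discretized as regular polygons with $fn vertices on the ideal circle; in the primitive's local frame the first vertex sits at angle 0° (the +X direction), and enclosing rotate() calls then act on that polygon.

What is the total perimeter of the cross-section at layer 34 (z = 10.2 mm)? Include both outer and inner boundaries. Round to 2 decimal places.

49.69 mm

At z = 10.2 mm: the cylinder: section is a regular 12-gon, circumradius r=8 (perimeter = 2·12·8.000·sin(180°/12) = 49.69 mm); (whole slice rotated 55° about Z — lengths, areas and connectivity unchanged). Overall, the cross-section is a single solid region. Total boundary length (outer) = 49.69 mm.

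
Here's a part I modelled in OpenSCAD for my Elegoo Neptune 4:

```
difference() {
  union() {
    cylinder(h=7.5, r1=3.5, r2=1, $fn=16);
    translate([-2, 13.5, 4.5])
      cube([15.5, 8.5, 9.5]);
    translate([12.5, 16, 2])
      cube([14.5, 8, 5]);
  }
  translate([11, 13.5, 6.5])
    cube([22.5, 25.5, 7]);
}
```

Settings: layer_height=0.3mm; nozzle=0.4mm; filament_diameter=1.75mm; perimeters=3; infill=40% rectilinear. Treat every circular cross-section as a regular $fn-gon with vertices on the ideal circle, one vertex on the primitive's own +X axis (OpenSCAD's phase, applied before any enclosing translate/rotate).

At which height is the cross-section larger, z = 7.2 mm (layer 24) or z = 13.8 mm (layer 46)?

Layer 24 (z = 7.2): the cone (r1=3.5→r2=1) has section circumradius 1.100 here — a regular 16-gon (area = (16/2)·1.100²·sin(360°/16) = 3.70 mm²); the cube at (-2, 13.5) is present — its section is the full 15.5×8.5 rectangle (area 131.75 mm²); the cube at (12.5, 16) is not intersected at this z (z outside [2, 7]); Merging all regions: the 2 present regions are separate (no shared area or edge), so areas and boundary lengths simply add and each stays a separate island — area = 135.45 mm²; the 22.5×25.5 cube at (11, 13.5) contributes its full rectangle (area 573.75 mm²); Subtracting the remaining from the first: starting from the result so far (135.45 mm²), the 22.5×25.5 cube at (11, 13.5) partially overlaps it — only the 21.25 mm² overlap (of its 573.75 mm²) is removed, clipping the outline — area = 114.20 mm². So its area = 114.20 mm². Layer 46 (z = 13.8): the cone is absent (z outside [0, 7.5]); the 15.5×8.5 cube at (-2, 13.5) contributes its full rectangle (area 131.75 mm²); the cube at (12.5, 16) is not intersected at this z (z outside [2, 7]); Taking the union: only the 15.5×8.5 cube at (-2, 13.5) is present, so the union is just that shape — area = 131.75 mm²; the cube at (11, 13.5) is absent (z outside [6.5, 13.5]); Taking the first minus the rest: none of the subtracted shapes is present at this height, so the result so far is unchanged — area = 131.75 mm². So its area = 131.75 mm². Layer 46 is larger (131.75 vs 114.20 mm²).

layer 46 (z = 13.8 mm)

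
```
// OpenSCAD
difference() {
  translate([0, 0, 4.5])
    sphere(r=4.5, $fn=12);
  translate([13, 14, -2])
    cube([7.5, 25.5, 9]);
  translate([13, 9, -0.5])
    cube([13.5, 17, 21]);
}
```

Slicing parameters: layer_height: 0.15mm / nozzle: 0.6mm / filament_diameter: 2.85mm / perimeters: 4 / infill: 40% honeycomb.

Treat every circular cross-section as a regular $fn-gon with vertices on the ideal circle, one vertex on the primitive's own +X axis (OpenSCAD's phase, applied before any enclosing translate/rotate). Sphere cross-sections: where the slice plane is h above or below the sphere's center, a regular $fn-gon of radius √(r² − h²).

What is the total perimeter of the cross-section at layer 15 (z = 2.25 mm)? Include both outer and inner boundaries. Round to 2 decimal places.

At z = 2.25 mm: the r=4.5 sphere contributes a regular 12-gon of circumradius √(4.5²−2.25²) = 3.897 (perimeter = 2·12·3.897·sin(180°/12) = 24.21 mm); the cube at (13, 14) (footprint 7.5×25.5) is included at this height (perimeter 66.00 mm); the cube at (13, 9) is present — its section is the full 13.5×17 rectangle (perimeter 61.00 mm); Subtracting the remaining from the first: starting from the r=4.5 sphere, the 7.5×25.5 cube at (13, 14) misses the remaining region (no effect); the 13.5×17 cube at (13, 9) misses the remaining region (no effect) — boundary = 24.21 mm. Overall, the cross-section is a single solid region. Total boundary length (outer) = 24.21 mm.

24.21 mm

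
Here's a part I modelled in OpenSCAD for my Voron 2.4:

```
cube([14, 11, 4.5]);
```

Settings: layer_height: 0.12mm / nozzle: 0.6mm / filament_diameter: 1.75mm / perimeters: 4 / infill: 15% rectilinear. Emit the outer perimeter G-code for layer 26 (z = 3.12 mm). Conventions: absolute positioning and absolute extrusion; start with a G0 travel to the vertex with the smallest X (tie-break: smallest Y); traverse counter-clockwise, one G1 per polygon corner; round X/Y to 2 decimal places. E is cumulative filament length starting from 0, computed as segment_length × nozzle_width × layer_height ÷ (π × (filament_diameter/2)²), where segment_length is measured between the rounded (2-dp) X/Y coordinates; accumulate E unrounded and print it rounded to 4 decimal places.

G0 X0.00 Y0.00 Z3.12
G1 X14.00 Y0.00 E0.4191
G1 X14.00 Y11.00 E0.7484
G1 X0.00 Y11.00 E1.1674
G1 X0.00 Y0.00 E1.4967

At z = 3.12 mm: the 14×11 cube contributes its full rectangle. The outline is a single polygon with 4 vertices. Extrusion per mm of travel: 0.6 × 0.12 / (π × 0.875²) = 0.029934. Accumulating E over each segment gives final E = 1.4967.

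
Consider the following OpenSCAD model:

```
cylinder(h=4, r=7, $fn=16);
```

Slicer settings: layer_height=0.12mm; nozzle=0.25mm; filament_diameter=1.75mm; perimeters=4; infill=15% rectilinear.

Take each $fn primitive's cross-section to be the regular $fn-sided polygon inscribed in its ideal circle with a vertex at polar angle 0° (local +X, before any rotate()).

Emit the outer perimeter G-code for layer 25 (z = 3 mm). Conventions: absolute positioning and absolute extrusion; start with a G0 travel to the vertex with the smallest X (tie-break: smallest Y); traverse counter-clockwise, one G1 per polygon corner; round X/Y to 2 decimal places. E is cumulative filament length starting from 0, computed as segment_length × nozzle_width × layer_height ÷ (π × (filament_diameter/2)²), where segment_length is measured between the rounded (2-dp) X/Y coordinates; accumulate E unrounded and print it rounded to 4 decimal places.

At z = 3 mm: the r=7 cylinder gives a regular 16-gon of circumradius 7 (constant along its height). The outline is a single polygon with 16 vertices. Extrusion per mm of travel: 0.25 × 0.12 / (π × 0.875²) = 0.012473. Accumulating E over each segment gives final E = 0.5452.

G0 X-7.00 Y0.00 Z3.00
G1 X-6.47 Y-2.68 E0.0341
G1 X-4.95 Y-4.95 E0.0681
G1 X-2.68 Y-6.47 E0.1022
G1 X0.00 Y-7.00 E0.1363
G1 X2.68 Y-6.47 E0.1704
G1 X4.95 Y-4.95 E0.2044
G1 X6.47 Y-2.68 E0.2385
G1 X7.00 Y0.00 E0.2726
G1 X6.47 Y2.68 E0.3067
G1 X4.95 Y4.95 E0.3407
G1 X2.68 Y6.47 E0.3748
G1 X0.00 Y7.00 E0.4089
G1 X-2.68 Y6.47 E0.4430
G1 X-4.95 Y4.95 E0.4770
G1 X-6.47 Y2.68 E0.5111
G1 X-7.00 Y0.00 E0.5452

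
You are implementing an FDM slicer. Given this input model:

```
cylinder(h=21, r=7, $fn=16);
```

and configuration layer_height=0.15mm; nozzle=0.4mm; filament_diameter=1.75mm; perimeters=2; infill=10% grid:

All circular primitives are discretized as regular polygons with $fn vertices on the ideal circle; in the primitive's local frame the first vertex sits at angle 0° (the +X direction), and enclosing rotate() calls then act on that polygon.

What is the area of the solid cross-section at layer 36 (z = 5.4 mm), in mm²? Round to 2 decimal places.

150.01 mm²

At z = 5.4 mm: the r=7 cylinder contributes a regular 16-gon of circumradius 7 (area = (16/2)·7.000²·sin(360°/16) = 150.01 mm²). Overall, the cross-section is a single solid region. Net area = 150.01 mm².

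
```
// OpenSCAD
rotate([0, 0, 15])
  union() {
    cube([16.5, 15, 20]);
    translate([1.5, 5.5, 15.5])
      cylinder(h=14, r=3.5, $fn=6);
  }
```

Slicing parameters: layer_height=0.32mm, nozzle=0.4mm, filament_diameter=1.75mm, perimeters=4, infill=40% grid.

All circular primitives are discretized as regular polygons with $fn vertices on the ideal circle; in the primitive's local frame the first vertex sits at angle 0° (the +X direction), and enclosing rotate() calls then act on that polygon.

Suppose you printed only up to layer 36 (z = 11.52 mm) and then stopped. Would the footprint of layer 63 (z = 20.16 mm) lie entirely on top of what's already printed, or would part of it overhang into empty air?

part overhangs

Compare the two slices. At z = 11.52: the cube is present — its section is the full 16.5×15 rectangle (area 247.50 mm²); the cylinder at (1.5, 5.5) is not intersected at this z (z outside [15.5, 29.5]); Merging all regions: only the 16.5×15 cube is present, so the union is just that shape — area = 247.50 mm²; (rotated 15° about Z; rotation is an isometry so areas/perimeters/island counts are preserved). At z = 20.16: the cube is not intersected at this z (z outside [0, 20]); the r=3.5 cylinder at (1.5, 5.5) gives a regular 6-gon of circumradius 3.5 (constant along its height) (area = (6/2)·3.500²·sin(360°/6) = 31.83 mm²); Merging all regions: only the r=3.5 cylinder at (1.5, 5.5) is present, so the union is just that shape — area = 31.83 mm²; (whole slice rotated 15° about Z — lengths, areas and connectivity unchanged). Checking containment: at z = 20.16 the cross-section extends beyond the z = 11.52 cross-section by about 6.82 mm².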